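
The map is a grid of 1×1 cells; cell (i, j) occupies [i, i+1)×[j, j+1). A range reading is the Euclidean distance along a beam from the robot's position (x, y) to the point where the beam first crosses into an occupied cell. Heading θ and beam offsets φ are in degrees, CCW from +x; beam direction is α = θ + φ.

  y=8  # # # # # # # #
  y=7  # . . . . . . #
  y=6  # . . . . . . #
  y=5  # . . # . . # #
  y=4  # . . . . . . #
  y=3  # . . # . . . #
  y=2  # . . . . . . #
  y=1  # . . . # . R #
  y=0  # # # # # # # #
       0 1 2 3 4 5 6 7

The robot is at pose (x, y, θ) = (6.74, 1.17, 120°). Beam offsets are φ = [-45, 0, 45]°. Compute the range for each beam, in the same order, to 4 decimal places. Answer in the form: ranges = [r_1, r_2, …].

ranges = [1.0046, 5.4800, 1.8014]

beam 1: φ=-45°, α=75°
  dir = (cos 75°, sin 75°) = (0.2588, 0.9659); from cell (6,1)
  next x-line at t=1.0046, next y-line at t=0.8593; Δt_x=3.8637, Δt_y=1.0353
    y: enter (6,2) at t=0.8593
    x: enter (7,2) at t=1.0046 ← occupied
  → r_1 = 1.0046
beam 2: φ=0°, α=120°
  dir = (cos 120°, sin 120°) = (-0.5000, 0.8660); from cell (6,1)
  next x-line at t=1.4800, next y-line at t=0.9584; Δt_x=2.0000, Δt_y=1.1547
    y: enter (6,2) at t=0.9584
    x: enter (5,2) at t=1.4800
    y: enter (5,3) at t=2.1131
    y: enter (5,4) at t=3.2678
    x: enter (4,4) at t=3.4800
    y: enter (4,5) at t=4.4225
    x: enter (3,5) at t=5.4800 ← occupied
  → r_2 = 5.4800
beam 3: φ=45°, α=165°
  dir = (cos 165°, sin 165°) = (-0.9659, 0.2588); from cell (6,1)
  next x-line at t=0.7661, next y-line at t=3.2069; Δt_x=1.0353, Δt_y=3.8637
    x: enter (5,1) at t=0.7661
    x: enter (4,1) at t=1.8014 ← occupied
  → r_3 = 1.8014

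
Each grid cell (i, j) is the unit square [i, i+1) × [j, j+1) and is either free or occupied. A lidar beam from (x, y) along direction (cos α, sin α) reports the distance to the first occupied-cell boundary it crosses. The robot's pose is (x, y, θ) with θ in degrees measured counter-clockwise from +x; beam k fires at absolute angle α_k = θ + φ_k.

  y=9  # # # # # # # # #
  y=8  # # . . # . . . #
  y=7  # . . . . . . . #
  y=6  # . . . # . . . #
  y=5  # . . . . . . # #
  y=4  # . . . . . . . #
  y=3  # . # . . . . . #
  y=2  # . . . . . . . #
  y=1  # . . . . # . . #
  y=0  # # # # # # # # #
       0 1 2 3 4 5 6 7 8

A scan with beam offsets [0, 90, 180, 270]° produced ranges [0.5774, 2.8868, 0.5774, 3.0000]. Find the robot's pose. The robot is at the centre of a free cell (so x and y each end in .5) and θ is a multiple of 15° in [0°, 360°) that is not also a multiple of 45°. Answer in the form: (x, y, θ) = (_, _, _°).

(x, y, θ) = (4.5, 7.5, 60°)

Enumerate (i+0.5, j+0.5, θ) over the 50 free cells and 16 admissible headings. For each, cast all 4 beams and compare to the given ranges.
  (2.5, 5.5, 105°): beam 1 = 2.5882 ≠ 0.5774 ✗
  (2.5, 2.5, 105°): beam 1 = 0.5176 ≠ 0.5774 ✗
  (3.5, 8.5, 285°): beam 1 = 1.9319 ≠ 0.5774 ✗
  …
  (4.5, 7.5, 60°): r_1=0.5774, r_2=2.8868, r_3=0.5774, r_4=3.0000 — all match ✓
No second candidate reproduces the full scan.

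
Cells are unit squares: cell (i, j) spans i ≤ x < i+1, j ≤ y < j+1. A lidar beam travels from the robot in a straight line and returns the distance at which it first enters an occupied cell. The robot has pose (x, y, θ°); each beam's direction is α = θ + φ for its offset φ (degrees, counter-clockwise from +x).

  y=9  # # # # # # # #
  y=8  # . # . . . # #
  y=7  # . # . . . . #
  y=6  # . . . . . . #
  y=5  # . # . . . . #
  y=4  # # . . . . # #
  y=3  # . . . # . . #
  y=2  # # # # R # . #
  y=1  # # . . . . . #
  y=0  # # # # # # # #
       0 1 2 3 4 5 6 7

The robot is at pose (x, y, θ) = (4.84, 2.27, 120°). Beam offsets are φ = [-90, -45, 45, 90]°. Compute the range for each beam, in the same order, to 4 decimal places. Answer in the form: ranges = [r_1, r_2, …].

beam 1: φ=-90°, α=30°
  cosα=0.8660 sinα=0.5000 | (4,2) | tMaxX 0.1848 tMaxY 1.4600 | tΔX 1.1547 tΔY 2.0000
    t=0.1848 [x] (5,2) — stop
  → r_1 = 0.1848
beam 2: φ=-45°, α=75°
  cosα=0.2588 sinα=0.9659 | (4,2) | tMaxX 0.6182 tMaxY 0.7558 | tΔX 3.8637 tΔY 1.0353
    t=0.6182 [x] (5,2) — stop
  → r_2 = 0.6182
beam 3: φ=45°, α=165°
  cosα=-0.9659 sinα=0.2588 | (4,2) | tMaxX 0.8696 tMaxY 2.8205 | tΔX 1.0353 tΔY 3.8637
    t=0.8696 [x] (3,2) — stop
  → r_3 = 0.8696
beam 4: φ=90°, α=210°
  cosα=-0.8660 sinα=-0.5000 | (4,2) | tMaxX 0.9699 tMaxY 0.5400 | tΔX 1.1547 tΔY 2.0000
    t=0.5400 [y] (4,1)
    t=0.9699 [x] (3,1)
    t=2.1246 [x] (2,1)
    t=2.5400 [y] (2,0) — stop
  → r_4 = 2.5400

ranges = [0.1848, 0.6182, 0.8696, 2.5400]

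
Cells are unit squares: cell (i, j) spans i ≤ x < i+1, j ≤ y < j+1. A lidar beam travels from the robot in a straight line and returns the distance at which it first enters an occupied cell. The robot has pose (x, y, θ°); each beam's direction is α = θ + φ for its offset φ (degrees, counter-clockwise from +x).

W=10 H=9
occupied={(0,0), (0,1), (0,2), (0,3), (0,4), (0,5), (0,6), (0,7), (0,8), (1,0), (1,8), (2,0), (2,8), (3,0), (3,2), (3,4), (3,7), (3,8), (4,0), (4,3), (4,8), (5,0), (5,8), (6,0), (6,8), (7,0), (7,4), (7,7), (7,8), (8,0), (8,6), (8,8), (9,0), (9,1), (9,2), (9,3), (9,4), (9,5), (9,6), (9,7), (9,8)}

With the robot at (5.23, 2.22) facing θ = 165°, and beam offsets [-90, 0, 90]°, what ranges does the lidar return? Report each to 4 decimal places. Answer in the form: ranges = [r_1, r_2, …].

beam 1: φ=-90°, α=75°
  cosα=0.2588 sinα=0.9659 | (5,2) | tMaxX 2.9751 tMaxY 0.8075 | tΔX 3.8637 tΔY 1.0353
    t=0.8075 [y] (5,3)
    t=1.8428 [y] (5,4)
    t=2.8781 [y] (5,5)
    t=2.9751 [x] (6,5)
    t=3.9133 [y] (6,6)
    t=4.9486 [y] (6,7)
    t=5.9839 [y] (6,8) — stop
  → r_1 = 5.9839
beam 2: φ=0°, α=165°
  cosα=-0.9659 sinα=0.2588 | (5,2) | tMaxX 0.2381 tMaxY 3.0137 | tΔX 1.0353 tΔY 3.8637
    t=0.2381 [x] (4,2)
    t=1.2734 [x] (3,2) — stop
  → r_2 = 1.2734
beam 3: φ=90°, α=255°
  cosα=-0.2588 sinα=-0.9659 | (5,2) | tMaxX 0.8887 tMaxY 0.2278 | tΔX 3.8637 tΔY 1.0353
    t=0.2278 [y] (5,1)
    t=0.8887 [x] (4,1)
    t=1.2630 [y] (4,0) — stop
  → r_3 = 1.2630

ranges = [5.9839, 1.2734, 1.2630]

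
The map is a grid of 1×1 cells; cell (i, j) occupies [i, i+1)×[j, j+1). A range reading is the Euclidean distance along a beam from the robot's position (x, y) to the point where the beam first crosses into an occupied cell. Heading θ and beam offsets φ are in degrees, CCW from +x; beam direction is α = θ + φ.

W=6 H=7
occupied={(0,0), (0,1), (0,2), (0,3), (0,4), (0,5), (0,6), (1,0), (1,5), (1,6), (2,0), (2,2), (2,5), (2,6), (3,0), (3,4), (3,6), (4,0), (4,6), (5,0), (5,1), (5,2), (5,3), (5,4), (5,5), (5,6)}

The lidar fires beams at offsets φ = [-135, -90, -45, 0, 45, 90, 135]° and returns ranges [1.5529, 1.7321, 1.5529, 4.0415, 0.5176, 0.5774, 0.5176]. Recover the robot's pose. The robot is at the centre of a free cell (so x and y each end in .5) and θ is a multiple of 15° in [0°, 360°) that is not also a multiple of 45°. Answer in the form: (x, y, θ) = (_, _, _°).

Candidates: 16 free-cell centres × 16 headings = 256 poses. Raycast each; keep the one whose scan matches to 4 dp.
  (4.5, 2.5, 15°): beam 1 = 1.7321 ≠ 1.5529 ✗
  (4.5, 5.5, 255°): beam 1 = 0.5774 ≠ 1.5529 ✗
  (3.5, 5.5, 255°): beam 1 = 0.5774 ≠ 1.5529 ✗
  (1.5, 2.5, 345°): beam 1 = 0.5774 ≠ 1.5529 ✗
  (1.5, 4.5, 330°): beam 1 = 0.5176 ≠ 1.5529 ✗
  …
  (2.5, 4.5, 300°): r_1=1.5529, r_2=1.7321, r_3=1.5529, r_4=4.0415, r_5=0.5176, r_6=0.5774, r_7=0.5176 — all match ✓
No second candidate reproduces the full scan.

(x, y, θ) = (2.5, 4.5, 300°)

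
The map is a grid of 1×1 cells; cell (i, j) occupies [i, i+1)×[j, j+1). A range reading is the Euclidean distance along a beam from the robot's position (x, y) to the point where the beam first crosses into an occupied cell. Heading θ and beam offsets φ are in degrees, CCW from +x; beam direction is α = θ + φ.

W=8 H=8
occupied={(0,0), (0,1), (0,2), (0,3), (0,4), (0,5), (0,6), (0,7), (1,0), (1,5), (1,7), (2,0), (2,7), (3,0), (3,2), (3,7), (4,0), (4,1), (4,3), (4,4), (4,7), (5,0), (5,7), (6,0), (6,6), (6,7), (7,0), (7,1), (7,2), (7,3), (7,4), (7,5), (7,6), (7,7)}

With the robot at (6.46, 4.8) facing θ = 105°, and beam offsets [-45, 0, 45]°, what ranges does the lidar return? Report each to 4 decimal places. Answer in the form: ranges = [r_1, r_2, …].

ranges = [1.0800, 1.2423, 4.4000]

beam 1: φ=-45°, α=60°
  direction (0.5000, 0.8660); cell (6,4); t to first gridline: x 1.0800, y 0.2309 (then +2.0000 / +1.1547)
    (6,5) via y @ 0.2309
    (7,5) via x @ 1.0800  # hit
  → r_1 = 1.0800
beam 2: φ=0°, α=105°
  direction (-0.2588, 0.9659); cell (6,4); t to first gridline: x 1.7773, y 0.2071 (then +3.8637 / +1.0353)
    (6,5) via y @ 0.2071
    (6,6) via y @ 1.2423  # hit
  → r_2 = 1.2423
beam 3: φ=45°, α=150°
  direction (-0.8660, 0.5000); cell (6,4); t to first gridline: x 0.5312, y 0.4000 (then +1.1547 / +2.0000)
    (6,5) via y @ 0.4000
    (5,5) via x @ 0.5312
    (4,5) via x @ 1.6859
    (4,6) via y @ 2.4000
    (3,6) via x @ 2.8406
    (2,6) via x @ 3.9953
    (2,7) via y @ 4.4000  # hit
  → r_3 = 4.4000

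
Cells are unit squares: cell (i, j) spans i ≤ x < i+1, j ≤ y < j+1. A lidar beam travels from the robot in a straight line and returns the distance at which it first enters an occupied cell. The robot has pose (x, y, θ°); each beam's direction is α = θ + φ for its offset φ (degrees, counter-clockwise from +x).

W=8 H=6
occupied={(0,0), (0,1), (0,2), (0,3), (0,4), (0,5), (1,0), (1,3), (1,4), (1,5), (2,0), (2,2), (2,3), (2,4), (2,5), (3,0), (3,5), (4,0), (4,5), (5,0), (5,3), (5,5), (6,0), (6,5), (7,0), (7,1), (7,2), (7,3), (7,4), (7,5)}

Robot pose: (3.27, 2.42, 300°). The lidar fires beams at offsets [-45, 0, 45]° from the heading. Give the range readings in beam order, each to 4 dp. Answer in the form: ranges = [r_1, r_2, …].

ranges = [1.4701, 1.6397, 3.8616]

beam 1: φ=-45°, α=255°
  d=(-0.2588,-0.9659)  start (3,2)  tX=1.0432 tY=0.4348  stride 1/|dx|=3.8637 1/|dy|=1.0353
    cross y-line → (3,1), t=0.4348
    cross x-line → (2,1), t=1.0432
    cross y-line → (2,0), t=1.4701 (wall)
  → r_1 = 1.4701
beam 2: φ=0°, α=300°
  d=(0.5000,-0.8660)  start (3,2)  tX=1.4600 tY=0.4850  stride 1/|dx|=2.0000 1/|dy|=1.1547
    cross y-line → (3,1), t=0.4850
    cross x-line → (4,1), t=1.4600
    cross y-line → (4,0), t=1.6397 (wall)
  → r_2 = 1.6397
beam 3: φ=45°, α=345°
  d=(0.9659,-0.2588)  start (3,2)  tX=0.7558 tY=1.6228  stride 1/|dx|=1.0353 1/|dy|=3.8637
    cross x-line → (4,2), t=0.7558
    cross y-line → (4,1), t=1.6228
    cross x-line → (5,1), t=1.7910
    cross x-line → (6,1), t=2.8263
    cross x-line → (7,1), t=3.8616 (wall)
  → r_3 = 3.8616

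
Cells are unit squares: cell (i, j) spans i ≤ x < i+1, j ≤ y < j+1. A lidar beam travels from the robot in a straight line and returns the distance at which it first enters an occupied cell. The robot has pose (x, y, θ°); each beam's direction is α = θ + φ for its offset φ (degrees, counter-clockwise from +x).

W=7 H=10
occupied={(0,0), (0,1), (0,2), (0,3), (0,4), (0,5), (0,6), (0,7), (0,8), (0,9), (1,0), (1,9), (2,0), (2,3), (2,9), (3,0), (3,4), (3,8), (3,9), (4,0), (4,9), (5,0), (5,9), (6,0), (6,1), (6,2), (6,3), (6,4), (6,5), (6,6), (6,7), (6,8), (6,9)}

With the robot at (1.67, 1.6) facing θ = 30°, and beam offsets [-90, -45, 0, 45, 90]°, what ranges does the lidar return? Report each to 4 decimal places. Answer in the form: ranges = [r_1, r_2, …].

beam 1: φ=-90°, α=300°
  d=(0.5000,-0.8660)  start (1,1)  tX=0.6600 tY=0.6928  stride 1/|dx|=2.0000 1/|dy|=1.1547
    cross x-line → (2,1), t=0.6600
    cross y-line → (2,0), t=0.6928 (wall)
  → r_1 = 0.6928
beam 2: φ=-45°, α=345°
  d=(0.9659,-0.2588)  start (1,1)  tX=0.3416 tY=2.3182  stride 1/|dx|=1.0353 1/|dy|=3.8637
    cross x-line → (2,1), t=0.3416
    cross x-line → (3,1), t=1.3769
    cross y-line → (3,0), t=2.3182 (wall)
  → r_2 = 2.3182
beam 3: φ=0°, α=30°
  d=(0.8660,0.5000)  start (1,1)  tX=0.3811 tY=0.8000  stride 1/|dx|=1.1547 1/|dy|=2.0000
    cross x-line → (2,1), t=0.3811
    cross y-line → (2,2), t=0.8000
    cross x-line → (3,2), t=1.5358
    cross x-line → (4,2), t=2.6905
    cross y-line → (4,3), t=2.8000
    cross x-line → (5,3), t=3.8452
    cross y-line → (5,4), t=4.8000
    cross x-line → (6,4), t=4.9999 (wall)
  → r_3 = 4.9999
beam 4: φ=45°, α=75°
  d=(0.2588,0.9659)  start (1,1)  tX=1.2750 tY=0.4141  stride 1/|dx|=3.8637 1/|dy|=1.0353
    cross y-line → (1,2), t=0.4141
    cross x-line → (2,2), t=1.2750
    cross y-line → (2,3), t=1.4494 (wall)
  → r_4 = 1.4494
beam 5: φ=90°, α=120°
  d=(-0.5000,0.8660)  start (1,1)  tX=1.3400 tY=0.4619  stride 1/|dx|=2.0000 1/|dy|=1.1547
    cross y-line → (1,2), t=0.4619
    cross x-line → (0,2), t=1.3400 (wall)
  → r_5 = 1.3400

ranges = [0.6928, 2.3182, 4.9999, 1.4494, 1.3400]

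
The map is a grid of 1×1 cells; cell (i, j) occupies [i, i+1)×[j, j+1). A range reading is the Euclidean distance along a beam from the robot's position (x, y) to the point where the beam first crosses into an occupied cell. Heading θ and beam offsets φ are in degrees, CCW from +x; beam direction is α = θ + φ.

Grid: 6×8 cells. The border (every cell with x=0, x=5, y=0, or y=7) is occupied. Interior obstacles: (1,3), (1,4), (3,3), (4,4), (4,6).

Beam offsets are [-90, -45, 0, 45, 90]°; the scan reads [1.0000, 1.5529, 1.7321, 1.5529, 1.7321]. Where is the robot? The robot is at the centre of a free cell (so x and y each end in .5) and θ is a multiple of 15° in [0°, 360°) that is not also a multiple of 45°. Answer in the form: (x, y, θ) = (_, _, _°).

The pose lattice has 19·16 = 304 candidates. Test each by forward raycasting.
  (2.5, 3.5, 30°): beam 1 = 2.8868 ≠ 1.0000 ✗
  (3.5, 4.5, 195°): beam 1 = 2.5882 ≠ 1.0000 ✗
  (1.5, 6.5, 255°): beam 1 = 0.5176 ≠ 1.0000 ✗
  (4.5, 1.5, 210°): beam 1 = 1.7321 ≠ 1.0000 ✗
  (2.5, 6.5, 165°): beam 1 = 0.5176 ≠ 1.0000 ✗
  …
  (2.5, 2.5, 210°): r_1=1.0000, r_2=1.5529, r_3=1.7321, r_4=1.5529, r_5=1.7321 — all match ✓
No second candidate reproduces the full scan.

(x, y, θ) = (2.5, 2.5, 210°)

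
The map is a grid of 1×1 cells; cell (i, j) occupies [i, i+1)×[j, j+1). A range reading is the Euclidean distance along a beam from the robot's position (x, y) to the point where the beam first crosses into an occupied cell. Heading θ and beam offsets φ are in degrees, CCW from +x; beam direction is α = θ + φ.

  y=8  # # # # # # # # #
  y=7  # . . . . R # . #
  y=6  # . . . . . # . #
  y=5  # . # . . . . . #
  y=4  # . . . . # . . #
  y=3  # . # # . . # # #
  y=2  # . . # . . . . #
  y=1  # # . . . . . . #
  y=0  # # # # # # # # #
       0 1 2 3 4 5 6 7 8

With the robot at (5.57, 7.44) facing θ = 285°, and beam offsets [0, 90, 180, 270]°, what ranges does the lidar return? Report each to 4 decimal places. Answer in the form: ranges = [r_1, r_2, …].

beam 1: φ=0°, α=285°
  direction (0.2588, -0.9659); cell (5,7); t to first gridline: x 1.6614, y 0.4555 (then +3.8637 / +1.0353)
    (5,6) via y @ 0.4555
    (5,5) via y @ 1.4908
    (6,5) via x @ 1.6614
    (6,4) via y @ 2.5261
    (6,3) via y @ 3.5614  # hit
  → r_1 = 3.5614
beam 2: φ=90°, α=15°
  direction (0.9659, 0.2588); cell (5,7); t to first gridline: x 0.4452, y 2.1637 (then +1.0353 / +3.8637)
    (6,7) via x @ 0.4452  # hit
  → r_2 = 0.4452
beam 3: φ=180°, α=105°
  direction (-0.2588, 0.9659); cell (5,7); t to first gridline: x 2.2023, y 0.5798 (then +3.8637 / +1.0353)
    (5,8) via y @ 0.5798  # hit
  → r_3 = 0.5798
beam 4: φ=270°, α=195°
  direction (-0.9659, -0.2588); cell (5,7); t to first gridline: x 0.5901, y 1.7000 (then +1.0353 / +3.8637)
    (4,7) via x @ 0.5901
    (3,7) via x @ 1.6254
    (3,6) via y @ 1.7000
    (2,6) via x @ 2.6607
    (1,6) via x @ 3.6959
    (0,6) via x @ 4.7312  # hit
  → r_4 = 4.7312

ranges = [3.5614, 0.4452, 0.5798, 4.7312]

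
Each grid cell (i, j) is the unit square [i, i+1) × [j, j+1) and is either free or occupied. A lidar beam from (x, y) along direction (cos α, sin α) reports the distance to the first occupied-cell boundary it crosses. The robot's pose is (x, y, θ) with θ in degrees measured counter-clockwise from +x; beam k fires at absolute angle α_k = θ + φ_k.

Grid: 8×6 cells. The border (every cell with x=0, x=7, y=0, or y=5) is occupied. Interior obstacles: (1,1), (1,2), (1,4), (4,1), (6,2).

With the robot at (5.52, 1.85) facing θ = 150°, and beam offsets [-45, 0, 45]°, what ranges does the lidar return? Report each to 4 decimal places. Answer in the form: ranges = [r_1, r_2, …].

ranges = [3.2611, 4.3000, 0.5383]

beam 1: φ=-45°, α=105°
  d=(-0.2588,0.9659)  start (5,1)  tX=2.0091 tY=0.1553  stride 1/|dx|=3.8637 1/|dy|=1.0353
    cross y-line → (5,2), t=0.1553
    cross y-line → (5,3), t=1.1906
    cross x-line → (4,3), t=2.0091
    cross y-line → (4,4), t=2.2258
    cross y-line → (4,5), t=3.2611 (wall)
  → r_1 = 3.2611
beam 2: φ=0°, α=150°
  d=(-0.8660,0.5000)  start (5,1)  tX=0.6004 tY=0.3000  stride 1/|dx|=1.1547 1/|dy|=2.0000
    cross y-line → (5,2), t=0.3000
    cross x-line → (4,2), t=0.6004
    cross x-line → (3,2), t=1.7551
    cross y-line → (3,3), t=2.3000
    cross x-line → (2,3), t=2.9098
    cross x-line → (1,3), t=4.0645
    cross y-line → (1,4), t=4.3000 (wall)
  → r_2 = 4.3000
beam 3: φ=45°, α=195°
  d=(-0.9659,-0.2588)  start (5,1)  tX=0.5383 tY=3.2841  stride 1/|dx|=1.0353 1/|dy|=3.8637
    cross x-line → (4,1), t=0.5383 (wall)
  → r_3 = 0.5383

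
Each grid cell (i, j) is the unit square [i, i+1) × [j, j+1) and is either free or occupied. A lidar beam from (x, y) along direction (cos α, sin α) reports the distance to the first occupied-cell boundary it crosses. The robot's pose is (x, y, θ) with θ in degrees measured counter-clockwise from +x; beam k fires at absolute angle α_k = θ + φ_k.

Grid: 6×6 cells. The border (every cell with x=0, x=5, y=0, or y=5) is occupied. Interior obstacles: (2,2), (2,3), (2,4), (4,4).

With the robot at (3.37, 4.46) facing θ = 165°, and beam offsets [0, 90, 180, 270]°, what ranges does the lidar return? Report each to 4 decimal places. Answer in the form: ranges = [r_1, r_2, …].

beam 1: φ=0°, α=165°
  cosα=-0.9659 sinα=0.2588 | (3,4) | tMaxX 0.3831 tMaxY 2.0864 | tΔX 1.0353 tΔY 3.8637
    t=0.3831 [x] (2,4) — stop
  → r_1 = 0.3831
beam 2: φ=90°, α=255°
  cosα=-0.2588 sinα=-0.9659 | (3,4) | tMaxX 1.4296 tMaxY 0.4762 | tΔX 3.8637 tΔY 1.0353
    t=0.4762 [y] (3,3)
    t=1.4296 [x] (2,3) — stop
  → r_2 = 1.4296
beam 3: φ=180°, α=345°
  cosα=0.9659 sinα=-0.2588 | (3,4) | tMaxX 0.6522 tMaxY 1.7773 | tΔX 1.0353 tΔY 3.8637
    t=0.6522 [x] (4,4) — stop
  → r_3 = 0.6522
beam 4: φ=270°, α=75°
  cosα=0.2588 sinα=0.9659 | (3,4) | tMaxX 2.4341 tMaxY 0.5590 | tΔX 3.8637 tΔY 1.0353
    t=0.5590 [y] (3,5) — stop
  → r_4 = 0.5590

ranges = [0.3831, 1.4296, 0.6522, 0.5590]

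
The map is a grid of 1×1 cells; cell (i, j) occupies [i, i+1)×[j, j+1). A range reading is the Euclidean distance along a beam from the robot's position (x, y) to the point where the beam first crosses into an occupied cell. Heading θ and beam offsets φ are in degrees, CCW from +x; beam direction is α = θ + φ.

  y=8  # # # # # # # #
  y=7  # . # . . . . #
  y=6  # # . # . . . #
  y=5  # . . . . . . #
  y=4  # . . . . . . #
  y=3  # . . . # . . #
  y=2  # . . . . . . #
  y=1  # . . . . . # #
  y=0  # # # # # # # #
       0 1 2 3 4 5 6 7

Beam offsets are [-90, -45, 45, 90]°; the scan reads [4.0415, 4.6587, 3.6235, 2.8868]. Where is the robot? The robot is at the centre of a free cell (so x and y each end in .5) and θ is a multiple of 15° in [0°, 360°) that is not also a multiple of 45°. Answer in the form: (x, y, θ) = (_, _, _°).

(x, y, θ) = (5.5, 4.5, 210°)

Candidates: 37 free-cell centres × 16 headings = 592 poses. Raycast each; keep the one whose scan matches to 4 dp.
  (2.5, 3.5, 15°): beam 1 = 2.5882 ≠ 4.0415 ✗
  (5.5, 4.5, 15°): beam 1 = 2.5882 ≠ 4.0415 ✗
  (3.5, 1.5, 60°): beam 1 = 1.0000 ≠ 4.0415 ✗
  (3.5, 5.5, 75°): beam 1 = 3.6235 ≠ 4.0415 ✗
  …
  (5.5, 4.5, 210°): r_1=4.0415, r_2=4.6587, r_3=3.6235, r_4=2.8868 — all match ✓
No second candidate reproduces the full scan.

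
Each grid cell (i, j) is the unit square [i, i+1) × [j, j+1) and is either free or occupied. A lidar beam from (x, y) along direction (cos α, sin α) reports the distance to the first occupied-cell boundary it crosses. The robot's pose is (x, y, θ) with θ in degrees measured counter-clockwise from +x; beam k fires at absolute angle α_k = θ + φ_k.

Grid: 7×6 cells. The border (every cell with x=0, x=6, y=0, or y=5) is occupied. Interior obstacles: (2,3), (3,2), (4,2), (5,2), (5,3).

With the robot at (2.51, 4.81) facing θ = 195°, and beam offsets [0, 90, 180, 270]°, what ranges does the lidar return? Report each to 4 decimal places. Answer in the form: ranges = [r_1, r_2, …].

ranges = [1.5633, 0.8386, 0.7341, 0.1967]

beam 1: φ=0°, α=195°
  cosα=-0.9659 sinα=-0.2588 | (2,4) | tMaxX 0.5280 tMaxY 3.1296 | tΔX 1.0353 tΔY 3.8637
    t=0.5280 [x] (1,4)
    t=1.5633 [x] (0,4) — stop
  → r_1 = 1.5633
beam 2: φ=90°, α=285°
  cosα=0.2588 sinα=-0.9659 | (2,4) | tMaxX 1.8932 tMaxY 0.8386 | tΔX 3.8637 tΔY 1.0353
    t=0.8386 [y] (2,3) — stop
  → r_2 = 0.8386
beam 3: φ=180°, α=15°
  cosα=0.9659 sinα=0.2588 | (2,4) | tMaxX 0.5073 tMaxY 0.7341 | tΔX 1.0353 tΔY 3.8637
    t=0.5073 [x] (3,4)
    t=0.7341 [y] (3,5) — stop
  → r_3 = 0.7341
beam 4: φ=270°, α=105°
  cosα=-0.2588 sinα=0.9659 | (2,4) | tMaxX 1.9705 tMaxY 0.1967 | tΔX 3.8637 tΔY 1.0353
    t=0.1967 [y] (2,5) — stop
  → r_4 = 0.1967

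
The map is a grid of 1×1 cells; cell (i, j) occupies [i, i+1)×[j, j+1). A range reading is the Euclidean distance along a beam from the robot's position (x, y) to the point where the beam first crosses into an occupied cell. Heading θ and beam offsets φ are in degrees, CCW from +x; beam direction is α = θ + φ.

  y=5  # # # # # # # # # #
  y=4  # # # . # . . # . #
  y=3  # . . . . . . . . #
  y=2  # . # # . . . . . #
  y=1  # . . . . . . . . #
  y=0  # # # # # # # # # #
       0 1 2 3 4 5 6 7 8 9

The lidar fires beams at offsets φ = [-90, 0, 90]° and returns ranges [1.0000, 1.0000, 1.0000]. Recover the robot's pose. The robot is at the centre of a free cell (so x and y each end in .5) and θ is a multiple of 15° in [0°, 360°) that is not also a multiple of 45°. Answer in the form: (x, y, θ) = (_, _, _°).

(x, y, θ) = (3.5, 3.5, 120°)

Candidates: 26 free-cell centres × 16 headings = 416 poses. Raycast each; keep the one whose scan matches to 4 dp.
  (2.5, 3.5, 255°): beam 1 = 1.5529 ≠ 1.0000 ✗
  (6.5, 1.5, 60°): beam 2 = 2.8868 ≠ 1.0000 ✗
  (3.5, 3.5, 255°): beam 1 = 1.9319 ≠ 1.0000 ✗
  …
  (3.5, 3.5, 120°): r_1=1.0000, r_2=1.0000, r_3=1.0000 — all match ✓
Only this pose fits every beam.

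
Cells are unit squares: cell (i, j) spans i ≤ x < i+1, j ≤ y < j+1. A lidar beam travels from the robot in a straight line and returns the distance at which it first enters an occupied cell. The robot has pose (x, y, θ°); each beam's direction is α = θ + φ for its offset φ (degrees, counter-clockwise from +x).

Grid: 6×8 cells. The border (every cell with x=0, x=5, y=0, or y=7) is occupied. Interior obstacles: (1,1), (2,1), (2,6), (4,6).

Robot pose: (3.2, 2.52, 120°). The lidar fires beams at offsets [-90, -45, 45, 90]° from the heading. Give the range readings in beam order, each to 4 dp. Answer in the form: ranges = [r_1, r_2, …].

ranges = [2.0785, 3.6028, 2.2776, 1.0400]

beam 1: φ=-90°, α=30°
  dir = (cos 30°, sin 30°) = (0.8660, 0.5000); from cell (3,2)
  next x-line at t=0.9238, next y-line at t=0.9600; Δt_x=1.1547, Δt_y=2.0000
    x: enter (4,2) at t=0.9238
    y: enter (4,3) at t=0.9600
    x: enter (5,3) at t=2.0785 ← occupied
  → r_1 = 2.0785
beam 2: φ=-45°, α=75°
  dir = (cos 75°, sin 75°) = (0.2588, 0.9659); from cell (3,2)
  next x-line at t=3.0910, next y-line at t=0.4969; Δt_x=3.8637, Δt_y=1.0353
    y: enter (3,3) at t=0.4969
    y: enter (3,4) at t=1.5322
    y: enter (3,5) at t=2.5675
    x: enter (4,5) at t=3.0910
    y: enter (4,6) at t=3.6028 ← occupied
  → r_2 = 3.6028
beam 3: φ=45°, α=165°
  dir = (cos 165°, sin 165°) = (-0.9659, 0.2588); from cell (3,2)
  next x-line at t=0.2071, next y-line at t=1.8546; Δt_x=1.0353, Δt_y=3.8637
    x: enter (2,2) at t=0.2071
    x: enter (1,2) at t=1.2423
    y: enter (1,3) at t=1.8546
    x: enter (0,3) at t=2.2776 ← occupied
  → r_3 = 2.2776
beam 4: φ=90°, α=210°
  dir = (cos 210°, sin 210°) = (-0.8660, -0.5000); from cell (3,2)
  next x-line at t=0.2309, next y-line at t=1.0400; Δt_x=1.1547, Δt_y=2.0000
    x: enter (2,2) at t=0.2309
    y: enter (2,1) at t=1.0400 ← occupied
  → r_4 = 1.0400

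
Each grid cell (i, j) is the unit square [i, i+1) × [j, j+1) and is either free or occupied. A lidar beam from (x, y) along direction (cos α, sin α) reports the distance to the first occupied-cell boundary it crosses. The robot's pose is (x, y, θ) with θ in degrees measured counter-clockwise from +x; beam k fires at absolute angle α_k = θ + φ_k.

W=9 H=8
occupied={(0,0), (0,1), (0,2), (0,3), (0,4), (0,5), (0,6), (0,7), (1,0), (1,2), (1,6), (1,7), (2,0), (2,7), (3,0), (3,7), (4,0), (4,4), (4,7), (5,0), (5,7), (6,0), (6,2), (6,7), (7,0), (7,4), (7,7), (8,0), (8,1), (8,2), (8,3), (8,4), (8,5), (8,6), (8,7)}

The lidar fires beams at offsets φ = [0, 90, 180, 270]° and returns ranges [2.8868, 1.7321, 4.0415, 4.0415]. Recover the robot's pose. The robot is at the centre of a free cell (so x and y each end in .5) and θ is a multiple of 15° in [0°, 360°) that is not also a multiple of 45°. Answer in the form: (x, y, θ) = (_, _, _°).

The pose lattice has 37·16 = 592 candidates. Test each by forward raycasting.
  (1.5, 5.5, 300°): beam 1 = 5.1962 ≠ 2.8868 ✗
  (7.5, 3.5, 150°): beam 2 = 1.0000 ≠ 1.7321 ✗
  (5.5, 3.5, 60°): beam 1 = 4.0415 ≠ 2.8868 ✗
  (1.5, 1.5, 30°): beam 1 = 6.3509 ≠ 2.8868 ✗
  (3.5, 4.5, 240°): beam 1 = 4.0415 ≠ 2.8868 ✗
  …
  (3.5, 2.5, 210°): r_1=2.8868, r_2=1.7321, r_3=4.0415, r_4=4.0415 — all match ✓
Only this pose fits every beam.

(x, y, θ) = (3.5, 2.5, 210°)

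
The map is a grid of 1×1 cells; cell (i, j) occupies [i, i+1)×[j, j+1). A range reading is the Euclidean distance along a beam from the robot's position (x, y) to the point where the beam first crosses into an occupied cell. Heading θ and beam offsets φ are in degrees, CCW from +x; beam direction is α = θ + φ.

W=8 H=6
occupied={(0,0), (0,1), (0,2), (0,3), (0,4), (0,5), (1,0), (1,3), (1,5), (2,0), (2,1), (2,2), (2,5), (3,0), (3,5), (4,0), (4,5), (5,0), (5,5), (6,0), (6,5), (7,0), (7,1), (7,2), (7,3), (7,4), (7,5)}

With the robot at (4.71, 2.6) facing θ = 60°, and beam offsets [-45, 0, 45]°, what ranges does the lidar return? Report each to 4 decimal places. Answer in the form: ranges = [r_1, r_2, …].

ranges = [2.3708, 2.7713, 2.4847]

beam 1: φ=-45°, α=15°
  cosα=0.9659 sinα=0.2588 | (4,2) | tMaxX 0.3002 tMaxY 1.5455 | tΔX 1.0353 tΔY 3.8637
    t=0.3002 [x] (5,2)
    t=1.3355 [x] (6,2)
    t=1.5455 [y] (6,3)
    t=2.3708 [x] (7,3) — stop
  → r_1 = 2.3708
beam 2: φ=0°, α=60°
  cosα=0.5000 sinα=0.8660 | (4,2) | tMaxX 0.5800 tMaxY 0.4619 | tΔX 2.0000 tΔY 1.1547
    t=0.4619 [y] (4,3)
    t=0.5800 [x] (5,3)
    t=1.6166 [y] (5,4)
    t=2.5800 [x] (6,4)
    t=2.7713 [y] (6,5) — stop
  → r_2 = 2.7713
beam 3: φ=45°, α=105°
  cosα=-0.2588 sinα=0.9659 | (4,2) | tMaxX 2.7432 tMaxY 0.4141 | tΔX 3.8637 tΔY 1.0353
    t=0.4141 [y] (4,3)
    t=1.4494 [y] (4,4)
    t=2.4847 [y] (4,5) — stop
  → r_3 = 2.4847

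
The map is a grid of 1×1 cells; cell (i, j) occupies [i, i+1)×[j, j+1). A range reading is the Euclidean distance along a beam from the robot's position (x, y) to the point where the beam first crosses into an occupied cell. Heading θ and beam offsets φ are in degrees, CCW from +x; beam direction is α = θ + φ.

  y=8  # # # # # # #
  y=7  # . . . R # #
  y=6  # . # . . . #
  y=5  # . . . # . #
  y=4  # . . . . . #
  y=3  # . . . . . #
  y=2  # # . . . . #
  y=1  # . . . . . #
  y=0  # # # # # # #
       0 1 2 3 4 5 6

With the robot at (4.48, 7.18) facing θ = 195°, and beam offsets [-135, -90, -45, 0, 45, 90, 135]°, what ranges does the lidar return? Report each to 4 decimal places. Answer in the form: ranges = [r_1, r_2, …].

beam 1: φ=-135°, α=60°
  cosα=0.5000 sinα=0.8660 | (4,7) | tMaxX 1.0400 tMaxY 0.9469 | tΔX 2.0000 tΔY 1.1547
    t=0.9469 [y] (4,8) — stop
  → r_1 = 0.9469
beam 2: φ=-90°, α=105°
  cosα=-0.2588 sinα=0.9659 | (4,7) | tMaxX 1.8546 tMaxY 0.8489 | tΔX 3.8637 tΔY 1.0353
    t=0.8489 [y] (4,8) — stop
  → r_2 = 0.8489
beam 3: φ=-45°, α=150°
  cosα=-0.8660 sinα=0.5000 | (4,7) | tMaxX 0.5543 tMaxY 1.6400 | tΔX 1.1547 tΔY 2.0000
    t=0.5543 [x] (3,7)
    t=1.6400 [y] (3,8) — stop
  → r_3 = 1.6400
beam 4: φ=0°, α=195°
  cosα=-0.9659 sinα=-0.2588 | (4,7) | tMaxX 0.4969 tMaxY 0.6955 | tΔX 1.0353 tΔY 3.8637
    t=0.4969 [x] (3,7)
    t=0.6955 [y] (3,6)
    t=1.5322 [x] (2,6) — stop
  → r_4 = 1.5322
beam 5: φ=45°, α=240°
  cosα=-0.5000 sinα=-0.8660 | (4,7) | tMaxX 0.9600 tMaxY 0.2078 | tΔX 2.0000 tΔY 1.1547
    t=0.2078 [y] (4,6)
    t=0.9600 [x] (3,6)
    t=1.3625 [y] (3,5)
    t=2.5172 [y] (3,4)
    t=2.9600 [x] (2,4)
    t=3.6719 [y] (2,3)
    t=4.8266 [y] (2,2)
    t=4.9600 [x] (1,2) — stop
  → r_5 = 4.9600
beam 6: φ=90°, α=285°
  cosα=0.2588 sinα=-0.9659 | (4,7) | tMaxX 2.0091 tMaxY 0.1863 | tΔX 3.8637 tΔY 1.0353
    t=0.1863 [y] (4,6)
    t=1.2216 [y] (4,5) — stop
  → r_6 = 1.2216
beam 7: φ=135°, α=330°
  cosα=0.8660 sinα=-0.5000 | (4,7) | tMaxX 0.6004 tMaxY 0.3600 | tΔX 1.1547 tΔY 2.0000
    t=0.3600 [y] (4,6)
    t=0.6004 [x] (5,6)
    t=1.7551 [x] (6,6) — stop
  → r_7 = 1.7551

ranges = [0.9469, 0.8489, 1.6400, 1.5322, 4.9600, 1.2216, 1.7551]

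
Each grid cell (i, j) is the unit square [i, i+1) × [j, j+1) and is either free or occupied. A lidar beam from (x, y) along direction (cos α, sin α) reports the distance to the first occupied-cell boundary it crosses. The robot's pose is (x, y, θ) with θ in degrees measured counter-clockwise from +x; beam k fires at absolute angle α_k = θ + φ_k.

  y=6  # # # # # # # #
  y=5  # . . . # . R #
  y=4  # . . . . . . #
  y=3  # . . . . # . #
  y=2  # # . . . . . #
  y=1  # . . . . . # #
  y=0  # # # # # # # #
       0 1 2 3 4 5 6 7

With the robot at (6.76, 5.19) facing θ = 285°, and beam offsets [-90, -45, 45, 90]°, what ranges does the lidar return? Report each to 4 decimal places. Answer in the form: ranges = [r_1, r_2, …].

ranges = [5.9632, 1.5200, 0.2771, 0.2485]

beam 1: φ=-90°, α=195°
  direction (-0.9659, -0.2588); cell (6,5); t to first gridline: x 0.7868, y 0.7341 (then +1.0353 / +3.8637)
    (6,4) via y @ 0.7341
    (5,4) via x @ 0.7868
    (4,4) via x @ 1.8221
    (3,4) via x @ 2.8574
    (2,4) via x @ 3.8926
    (2,3) via y @ 4.5978
    (1,3) via x @ 4.9279
    (0,3) via x @ 5.9632  # hit
  → r_1 = 5.9632
beam 2: φ=-45°, α=240°
  direction (-0.5000, -0.8660); cell (6,5); t to first gridline: x 1.5200, y 0.2194 (then +2.0000 / +1.1547)
    (6,4) via y @ 0.2194
    (6,3) via y @ 1.3741
    (5,3) via x @ 1.5200  # hit
  → r_2 = 1.5200
beam 3: φ=45°, α=330°
  direction (0.8660, -0.5000); cell (6,5); t to first gridline: x 0.2771, y 0.3800 (then +1.1547 / +2.0000)
    (7,5) via x @ 0.2771  # hit
  → r_3 = 0.2771
beam 4: φ=90°, α=15°
  direction (0.9659, 0.2588); cell (6,5); t to first gridline: x 0.2485, y 3.1296 (then +1.0353 / +3.8637)
    (7,5) via x @ 0.2485  # hit
  → r_4 = 0.2485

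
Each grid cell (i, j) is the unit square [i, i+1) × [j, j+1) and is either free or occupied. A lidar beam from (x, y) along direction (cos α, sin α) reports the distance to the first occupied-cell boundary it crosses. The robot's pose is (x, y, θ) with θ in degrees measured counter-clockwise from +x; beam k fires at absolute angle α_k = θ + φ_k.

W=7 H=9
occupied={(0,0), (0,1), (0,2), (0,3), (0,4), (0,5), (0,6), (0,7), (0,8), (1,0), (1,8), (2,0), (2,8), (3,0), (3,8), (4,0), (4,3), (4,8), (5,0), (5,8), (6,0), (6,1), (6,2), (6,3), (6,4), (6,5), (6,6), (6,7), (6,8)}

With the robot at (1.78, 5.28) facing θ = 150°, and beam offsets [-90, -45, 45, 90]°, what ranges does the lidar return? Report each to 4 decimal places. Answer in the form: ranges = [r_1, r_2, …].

beam 1: φ=-90°, α=60°
  dir = (cos 60°, sin 60°) = (0.5000, 0.8660); from cell (1,5)
  next x-line at t=0.4400, next y-line at t=0.8314; Δt_x=2.0000, Δt_y=1.1547
    x: enter (2,5) at t=0.4400
    y: enter (2,6) at t=0.8314
    y: enter (2,7) at t=1.9861
    x: enter (3,7) at t=2.4400
    y: enter (3,8) at t=3.1408 ← occupied
  → r_1 = 3.1408
beam 2: φ=-45°, α=105°
  dir = (cos 105°, sin 105°) = (-0.2588, 0.9659); from cell (1,5)
  next x-line at t=3.0137, next y-line at t=0.7454; Δt_x=3.8637, Δt_y=1.0353
    y: enter (1,6) at t=0.7454
    y: enter (1,7) at t=1.7807
    y: enter (1,8) at t=2.8160 ← occupied
  → r_2 = 2.8160
beam 3: φ=45°, α=195°
  dir = (cos 195°, sin 195°) = (-0.9659, -0.2588); from cell (1,5)
  next x-line at t=0.8075, next y-line at t=1.0818; Δt_x=1.0353, Δt_y=3.8637
    x: enter (0,5) at t=0.8075 ← occupied
  → r_3 = 0.8075
beam 4: φ=90°, α=240°
  dir = (cos 240°, sin 240°) = (-0.5000, -0.8660); from cell (1,5)
  next x-line at t=1.5600, next y-line at t=0.3233; Δt_x=2.0000, Δt_y=1.1547
    y: enter (1,4) at t=0.3233
    y: enter (1,3) at t=1.4780
    x: enter (0,3) at t=1.5600 ← occupied
  → r_4 = 1.5600

ranges = [3.1408, 2.8160, 0.8075, 1.5600]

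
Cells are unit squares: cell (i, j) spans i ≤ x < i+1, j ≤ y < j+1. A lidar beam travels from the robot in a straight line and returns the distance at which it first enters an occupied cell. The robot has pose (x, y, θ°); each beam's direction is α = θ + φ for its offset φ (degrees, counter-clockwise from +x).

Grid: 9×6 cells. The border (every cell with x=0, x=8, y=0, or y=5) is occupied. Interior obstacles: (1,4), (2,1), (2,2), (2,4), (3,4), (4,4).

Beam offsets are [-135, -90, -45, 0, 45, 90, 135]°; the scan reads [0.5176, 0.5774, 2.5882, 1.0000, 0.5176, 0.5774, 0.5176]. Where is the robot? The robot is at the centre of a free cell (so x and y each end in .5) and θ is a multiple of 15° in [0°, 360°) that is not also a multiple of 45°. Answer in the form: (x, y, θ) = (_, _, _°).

Candidates: 22 free-cell centres × 16 headings = 352 poses. Raycast each; keep the one whose scan matches to 4 dp.
  (7.5, 2.5, 345°): beam 1 = 3.0000 ≠ 0.5176 ✗
  (5.5, 1.5, 15°): beam 1 = 0.5774 ≠ 0.5176 ✗
  (4.5, 1.5, 240°): beam 1 = 2.5882 ≠ 0.5176 ✗
  (4.5, 1.5, 165°): beam 1 = 4.0415 ≠ 0.5176 ✗
  (5.5, 3.5, 150°): beam 1 = 2.5882 ≠ 0.5176 ✗
  …
  (1.5, 1.5, 120°): r_1=0.5176, r_2=0.5774, r_3=2.5882, r_4=1.0000, r_5=0.5176, r_6=0.5774, r_7=0.5176 — all match ✓
Unique over the lattice → pose = (1.5, 1.5, 120°).

(x, y, θ) = (1.5, 1.5, 120°)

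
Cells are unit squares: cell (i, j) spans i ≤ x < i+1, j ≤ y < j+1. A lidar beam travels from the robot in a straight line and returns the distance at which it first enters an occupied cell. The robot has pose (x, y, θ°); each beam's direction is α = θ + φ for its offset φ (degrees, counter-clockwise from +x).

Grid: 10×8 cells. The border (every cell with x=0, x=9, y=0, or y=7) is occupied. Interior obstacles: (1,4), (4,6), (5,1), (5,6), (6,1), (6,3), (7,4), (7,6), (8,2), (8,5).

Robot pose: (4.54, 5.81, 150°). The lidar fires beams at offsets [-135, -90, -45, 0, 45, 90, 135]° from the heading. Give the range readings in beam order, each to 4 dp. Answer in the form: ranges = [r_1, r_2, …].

beam 1: φ=-135°, α=15°
  dir = (cos 15°, sin 15°) = (0.9659, 0.2588); from cell (4,5)
  next x-line at t=0.4762, next y-line at t=0.7341; Δt_x=1.0353, Δt_y=3.8637
    x: enter (5,5) at t=0.4762
    y: enter (5,6) at t=0.7341 ← occupied
  → r_1 = 0.7341
beam 2: φ=-90°, α=60°
  dir = (cos 60°, sin 60°) = (0.5000, 0.8660); from cell (4,5)
  next x-line at t=0.9200, next y-line at t=0.2194; Δt_x=2.0000, Δt_y=1.1547
    y: enter (4,6) at t=0.2194 ← occupied
  → r_2 = 0.2194
beam 3: φ=-45°, α=105°
  dir = (cos 105°, sin 105°) = (-0.2588, 0.9659); from cell (4,5)
  next x-line at t=2.0864, next y-line at t=0.1967; Δt_x=3.8637, Δt_y=1.0353
    y: enter (4,6) at t=0.1967 ← occupied
  → r_3 = 0.1967
beam 4: φ=0°, α=150°
  dir = (cos 150°, sin 150°) = (-0.8660, 0.5000); from cell (4,5)
  next x-line at t=0.6235, next y-line at t=0.3800; Δt_x=1.1547, Δt_y=2.0000
    y: enter (4,6) at t=0.3800 ← occupied
  → r_4 = 0.3800
beam 5: φ=45°, α=195°
  dir = (cos 195°, sin 195°) = (-0.9659, -0.2588); from cell (4,5)
  next x-line at t=0.5590, next y-line at t=3.1296; Δt_x=1.0353, Δt_y=3.8637
    x: enter (3,5) at t=0.5590
    x: enter (2,5) at t=1.5943
    x: enter (1,5) at t=2.6296
    y: enter (1,4) at t=3.1296 ← occupied
  → r_5 = 3.1296
beam 6: φ=90°, α=240°
  dir = (cos 240°, sin 240°) = (-0.5000, -0.8660); from cell (4,5)
  next x-line at t=1.0800, next y-line at t=0.9353; Δt_x=2.0000, Δt_y=1.1547
    y: enter (4,4) at t=0.9353
    x: enter (3,4) at t=1.0800
    y: enter (3,3) at t=2.0900
    x: enter (2,3) at t=3.0800
    y: enter (2,2) at t=3.2447
    y: enter (2,1) at t=4.3994
    x: enter (1,1) at t=5.0800
    y: enter (1,0) at t=5.5541 ← occupied
  → r_6 = 5.5541
beam 7: φ=135°, α=285°
  dir = (cos 285°, sin 285°) = (0.2588, -0.9659); from cell (4,5)
  next x-line at t=1.7773, next y-line at t=0.8386; Δt_x=3.8637, Δt_y=1.0353
    y: enter (4,4) at t=0.8386
    x: enter (5,4) at t=1.7773
    y: enter (5,3) at t=1.8738
    y: enter (5,2) at t=2.9091
    y: enter (5,1) at t=3.9444 ← occupied
  → r_7 = 3.9444

ranges = [0.7341, 0.2194, 0.1967, 0.3800, 3.1296, 5.5541, 3.9444]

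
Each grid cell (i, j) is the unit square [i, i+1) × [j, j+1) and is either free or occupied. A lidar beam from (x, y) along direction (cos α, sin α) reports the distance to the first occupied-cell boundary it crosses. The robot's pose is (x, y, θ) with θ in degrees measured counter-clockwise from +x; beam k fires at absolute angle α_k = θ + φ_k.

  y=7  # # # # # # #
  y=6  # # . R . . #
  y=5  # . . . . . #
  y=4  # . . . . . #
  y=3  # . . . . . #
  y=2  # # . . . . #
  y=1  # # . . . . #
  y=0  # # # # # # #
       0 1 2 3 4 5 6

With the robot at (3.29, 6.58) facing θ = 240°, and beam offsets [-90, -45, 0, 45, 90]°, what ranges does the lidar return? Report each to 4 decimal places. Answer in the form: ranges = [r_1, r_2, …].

ranges = [0.8400, 1.3355, 4.1338, 5.7768, 3.1292]

beam 1: φ=-90°, α=150°
  cosα=-0.8660 sinα=0.5000 | (3,6) | tMaxX 0.3349 tMaxY 0.8400 | tΔX 1.1547 tΔY 2.0000
    t=0.3349 [x] (2,6)
    t=0.8400 [y] (2,7) — stop
  → r_1 = 0.8400
beam 2: φ=-45°, α=195°
  cosα=-0.9659 sinα=-0.2588 | (3,6) | tMaxX 0.3002 tMaxY 2.2409 | tΔX 1.0353 tΔY 3.8637
    t=0.3002 [x] (2,6)
    t=1.3355 [x] (1,6) — stop
  → r_2 = 1.3355
beam 3: φ=0°, α=240°
  cosα=-0.5000 sinα=-0.8660 | (3,6) | tMaxX 0.5800 tMaxY 0.6697 | tΔX 2.0000 tΔY 1.1547
    t=0.5800 [x] (2,6)
    t=0.6697 [y] (2,5)
    t=1.8244 [y] (2,4)
    t=2.5800 [x] (1,4)
    t=2.9791 [y] (1,3)
    t=4.1338 [y] (1,2) — stop
  → r_3 = 4.1338
beam 4: φ=45°, α=285°
  cosα=0.2588 sinα=-0.9659 | (3,6) | tMaxX 2.7432 tMaxY 0.6005 | tΔX 3.8637 tΔY 1.0353
    t=0.6005 [y] (3,5)
    t=1.6357 [y] (3,4)
    t=2.6710 [y] (3,3)
    t=2.7432 [x] (4,3)
    t=3.7063 [y] (4,2)
    t=4.7416 [y] (4,1)
    t=5.7768 [y] (4,0) — stop
  → r_4 = 5.7768
beam 5: φ=90°, α=330°
  cosα=0.8660 sinα=-0.5000 | (3,6) | tMaxX 0.8198 tMaxY 1.1600 | tΔX 1.1547 tΔY 2.0000
    t=0.8198 [x] (4,6)
    t=1.1600 [y] (4,5)
    t=1.9745 [x] (5,5)
    t=3.1292 [x] (6,5) — stop
  → r_5 = 3.1292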